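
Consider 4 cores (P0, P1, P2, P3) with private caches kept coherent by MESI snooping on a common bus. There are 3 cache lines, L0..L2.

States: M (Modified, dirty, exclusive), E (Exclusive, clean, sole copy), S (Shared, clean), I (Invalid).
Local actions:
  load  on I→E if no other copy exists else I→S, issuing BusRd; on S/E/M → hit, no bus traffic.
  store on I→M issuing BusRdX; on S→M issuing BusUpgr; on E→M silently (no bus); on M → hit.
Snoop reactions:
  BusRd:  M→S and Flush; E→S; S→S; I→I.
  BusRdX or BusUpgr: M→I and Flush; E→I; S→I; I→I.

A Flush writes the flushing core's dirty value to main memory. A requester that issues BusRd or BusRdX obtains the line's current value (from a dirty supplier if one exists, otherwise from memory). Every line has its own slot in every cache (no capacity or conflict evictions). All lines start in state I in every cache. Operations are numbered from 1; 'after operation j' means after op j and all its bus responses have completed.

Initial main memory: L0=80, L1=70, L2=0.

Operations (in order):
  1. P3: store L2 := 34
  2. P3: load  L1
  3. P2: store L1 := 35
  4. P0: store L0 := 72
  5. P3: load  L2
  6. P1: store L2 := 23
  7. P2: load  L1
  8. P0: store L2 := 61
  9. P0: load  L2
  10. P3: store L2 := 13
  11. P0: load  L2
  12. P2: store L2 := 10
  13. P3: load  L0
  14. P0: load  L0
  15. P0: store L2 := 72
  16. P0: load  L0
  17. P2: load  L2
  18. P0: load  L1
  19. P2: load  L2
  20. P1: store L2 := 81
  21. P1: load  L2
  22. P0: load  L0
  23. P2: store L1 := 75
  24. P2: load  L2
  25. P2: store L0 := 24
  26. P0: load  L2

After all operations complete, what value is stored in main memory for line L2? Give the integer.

[1] P3: store L2 := 34 | P0:I, P1:I, P2:I, P3:M(34) | bus: BusRdX
[2] P3: load  L1 | P0:I, P1:I, P2:I, P3:E(70) | bus: BusRd
[3] P2: store L1 := 35 | P0:I, P1:I, P2:M(35), P3:I | bus: BusRdX
[4] P0: store L0 := 72 | P0:M(72), P1:I, P2:I, P3:I | bus: BusRdX
[5] P3: load  L2 | P0:I, P1:I, P2:I, P3:M(34) | bus: none
[6] P1: store L2 := 23 | P0:I, P1:M(23), P2:I, P3:I | bus: BusRdX,Flush
[7] P2: load  L1 | P0:I, P1:I, P2:M(35), P3:I | bus: none
[8] P0: store L2 := 61 | P0:M(61), P1:I, P2:I, P3:I | bus: BusRdX,Flush
[9] P0: load  L2 | P0:M(61), P1:I, P2:I, P3:I | bus: none
[10] P3: store L2 := 13 | P0:I, P1:I, P2:I, P3:M(13) | bus: BusRdX,Flush
[11] P0: load  L2 | P0:S(13), P1:I, P2:I, P3:S(13) | bus: BusRd,Flush
[12] P2: store L2 := 10 | P0:I, P1:I, P2:M(10), P3:I | bus: BusRdX
[13] P3: load  L0 | P0:S(72), P1:I, P2:I, P3:S(72) | bus: BusRd,Flush
[14] P0: load  L0 | P0:S(72), P1:I, P2:I, P3:S(72) | bus: none
[15] P0: store L2 := 72 | P0:M(72), P1:I, P2:I, P3:I | bus: BusRdX,Flush
[16] P0: load  L0 | P0:S(72), P1:I, P2:I, P3:S(72) | bus: none
[17] P2: load  L2 | P0:S(72), P1:I, P2:S(72), P3:I | bus: BusRd,Flush
[18] P0: load  L1 | P0:S(35), P1:I, P2:S(35), P3:I | bus: BusRd,Flush
[19] P2: load  L2 | P0:S(72), P1:I, P2:S(72), P3:I | bus: none
[20] P1: store L2 := 81 | P0:I, P1:M(81), P2:I, P3:I | bus: BusRdX
[21] P1: load  L2 | P0:I, P1:M(81), P2:I, P3:I | bus: none
[22] P0: load  L0 | P0:S(72), P1:I, P2:I, P3:S(72) | bus: none
[23] P2: store L1 := 75 | P0:I, P1:I, P2:M(75), P3:I | bus: BusUpgr
[24] P2: load  L2 | P0:I, P1:S(81), P2:S(81), P3:I | bus: BusRd,Flush
[25] P2: store L0 := 24 | P0:I, P1:I, P2:M(24), P3:I | bus: BusRdX
[26] P0: load  L2 | P0:S(81), P1:S(81), P2:S(81), P3:I | bus: BusRd

memory[L2] = 81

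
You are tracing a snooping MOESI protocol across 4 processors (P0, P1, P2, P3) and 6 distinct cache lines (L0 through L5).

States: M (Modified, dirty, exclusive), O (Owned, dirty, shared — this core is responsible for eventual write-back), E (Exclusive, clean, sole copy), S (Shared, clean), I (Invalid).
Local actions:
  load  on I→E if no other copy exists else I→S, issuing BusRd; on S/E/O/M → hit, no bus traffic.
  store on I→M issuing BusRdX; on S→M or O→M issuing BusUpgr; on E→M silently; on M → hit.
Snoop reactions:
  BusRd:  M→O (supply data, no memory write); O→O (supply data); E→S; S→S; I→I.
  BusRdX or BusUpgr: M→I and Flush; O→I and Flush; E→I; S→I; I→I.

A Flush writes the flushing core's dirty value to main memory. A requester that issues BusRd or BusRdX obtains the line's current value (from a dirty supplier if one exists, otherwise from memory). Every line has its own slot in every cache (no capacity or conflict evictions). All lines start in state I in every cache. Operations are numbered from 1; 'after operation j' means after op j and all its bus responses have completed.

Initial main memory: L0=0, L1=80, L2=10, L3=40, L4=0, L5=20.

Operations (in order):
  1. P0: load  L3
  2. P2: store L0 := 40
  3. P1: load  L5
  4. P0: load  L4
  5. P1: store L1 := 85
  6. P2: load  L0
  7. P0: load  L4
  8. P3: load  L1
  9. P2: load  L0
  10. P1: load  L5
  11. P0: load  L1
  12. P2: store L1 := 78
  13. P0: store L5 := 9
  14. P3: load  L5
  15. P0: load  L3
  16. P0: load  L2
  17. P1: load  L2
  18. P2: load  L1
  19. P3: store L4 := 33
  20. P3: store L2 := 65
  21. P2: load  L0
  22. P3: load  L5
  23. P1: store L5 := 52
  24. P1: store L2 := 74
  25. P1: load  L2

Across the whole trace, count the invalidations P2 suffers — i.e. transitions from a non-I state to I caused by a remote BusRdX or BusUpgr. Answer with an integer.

1. P0: load  L3  bus=[BusRd]  L3: P0=E P1=I P2=I P3=I  mem[L3]=40
2. P2: store L0 := 40  bus=[BusRdX]  L0: P0=I P1=I P2=M P3=I  mem[L0]=0
3. P1: load  L5  bus=[BusRd]  L5: P0=I P1=E P2=I P3=I  mem[L5]=20
4. P0: load  L4  bus=[BusRd]  L4: P0=E P1=I P2=I P3=I  mem[L4]=0
5. P1: store L1 := 85  bus=[BusRdX]  L1: P0=I P1=M P2=I P3=I  mem[L1]=80
6. P2: load  L0  bus=[-]  L0: P0=I P1=I P2=M P3=I  mem[L0]=0
7. P0: load  L4  bus=[-]  L4: P0=E P1=I P2=I P3=I  mem[L4]=0
8. P3: load  L1  bus=[BusRd]  L1: P0=I P1=O P2=I P3=S  mem[L1]=80
9. P2: load  L0  bus=[-]  L0: P0=I P1=I P2=M P3=I  mem[L0]=0
10. P1: load  L5  bus=[-]  L5: P0=I P1=E P2=I P3=I  mem[L5]=20
11. P0: load  L1  bus=[BusRd]  L1: P0=S P1=O P2=I P3=S  mem[L1]=80
12. P2: store L1 := 78  bus=[BusRdX,Flush]  L1: P0=I P1=I P2=M P3=I  mem[L1]=85
13. P0: store L5 := 9  bus=[BusRdX]  L5: P0=M P1=I P2=I P3=I  mem[L5]=20
14. P3: load  L5  bus=[BusRd]  L5: P0=O P1=I P2=I P3=S  mem[L5]=20
15. P0: load  L3  bus=[-]  L3: P0=E P1=I P2=I P3=I  mem[L3]=40
16. P0: load  L2  bus=[BusRd]  L2: P0=E P1=I P2=I P3=I  mem[L2]=10
17. P1: load  L2  bus=[BusRd]  L2: P0=S P1=S P2=I P3=I  mem[L2]=10
18. P2: load  L1  bus=[-]  L1: P0=I P1=I P2=M P3=I  mem[L1]=85
19. P3: store L4 := 33  bus=[BusRdX]  L4: P0=I P1=I P2=I P3=M  mem[L4]=0
20. P3: store L2 := 65  bus=[BusRdX]  L2: P0=I P1=I P2=I P3=M  mem[L2]=10
21. P2: load  L0  bus=[-]  L0: P0=I P1=I P2=M P3=I  mem[L0]=0
22. P3: load  L5  bus=[-]  L5: P0=O P1=I P2=I P3=S  mem[L5]=20
23. P1: store L5 := 52  bus=[BusRdX,Flush]  L5: P0=I P1=M P2=I P3=I  mem[L5]=9
24. P1: store L2 := 74  bus=[BusRdX,Flush]  L2: P0=I P1=M P2=I P3=I  mem[L2]=65
25. P1: load  L2  bus=[-]  L2: P0=I P1=M P2=I P3=I  mem[L2]=65

invalidations = 0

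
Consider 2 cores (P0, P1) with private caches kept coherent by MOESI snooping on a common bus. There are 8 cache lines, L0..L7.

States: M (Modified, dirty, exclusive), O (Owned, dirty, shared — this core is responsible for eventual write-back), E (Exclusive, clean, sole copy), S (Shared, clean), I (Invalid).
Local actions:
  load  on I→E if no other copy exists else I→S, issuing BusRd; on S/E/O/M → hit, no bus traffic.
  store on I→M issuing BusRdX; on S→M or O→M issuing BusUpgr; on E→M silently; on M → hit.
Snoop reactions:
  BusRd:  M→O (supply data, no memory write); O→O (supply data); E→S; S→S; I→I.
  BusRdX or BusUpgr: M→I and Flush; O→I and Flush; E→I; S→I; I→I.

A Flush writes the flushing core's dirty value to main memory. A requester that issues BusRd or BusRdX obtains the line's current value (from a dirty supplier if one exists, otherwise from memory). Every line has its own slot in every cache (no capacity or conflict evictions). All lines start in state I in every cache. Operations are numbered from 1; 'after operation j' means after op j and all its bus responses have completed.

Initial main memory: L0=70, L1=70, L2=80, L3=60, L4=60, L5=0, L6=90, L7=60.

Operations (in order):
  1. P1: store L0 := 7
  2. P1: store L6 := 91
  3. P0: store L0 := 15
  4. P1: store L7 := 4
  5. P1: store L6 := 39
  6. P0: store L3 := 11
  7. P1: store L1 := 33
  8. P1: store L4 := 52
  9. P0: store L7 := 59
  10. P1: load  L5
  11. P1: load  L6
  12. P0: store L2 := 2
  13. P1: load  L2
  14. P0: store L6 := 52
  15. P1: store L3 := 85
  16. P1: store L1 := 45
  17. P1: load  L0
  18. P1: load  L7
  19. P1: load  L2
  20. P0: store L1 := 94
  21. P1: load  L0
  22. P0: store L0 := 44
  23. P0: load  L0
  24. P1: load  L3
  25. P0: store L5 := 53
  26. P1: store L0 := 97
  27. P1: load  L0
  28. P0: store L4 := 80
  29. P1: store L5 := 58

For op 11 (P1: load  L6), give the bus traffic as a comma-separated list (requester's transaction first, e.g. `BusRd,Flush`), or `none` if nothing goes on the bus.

1. P1: store L0 := 7  bus=[BusRdX]  L0: P0=I P1=M  mem[L0]=70
2. P1: store L6 := 91  bus=[BusRdX]  L6: P0=I P1=M  mem[L6]=90
3. P0: store L0 := 15  bus=[BusRdX,Flush]  L0: P0=M P1=I  mem[L0]=7
4. P1: store L7 := 4  bus=[BusRdX]  L7: P0=I P1=M  mem[L7]=60
5. P1: store L6 := 39  bus=[-]  L6: P0=I P1=M  mem[L6]=90
6. P0: store L3 := 11  bus=[BusRdX]  L3: P0=M P1=I  mem[L3]=60
7. P1: store L1 := 33  bus=[BusRdX]  L1: P0=I P1=M  mem[L1]=70
8. P1: store L4 := 52  bus=[BusRdX]  L4: P0=I P1=M  mem[L4]=60
9. P0: store L7 := 59  bus=[BusRdX,Flush]  L7: P0=M P1=I  mem[L7]=4
10. P1: load  L5  bus=[BusRd]  L5: P0=I P1=E  mem[L5]=0
11. P1: load  L6  bus=[-]  L6: P0=I P1=M  mem[L6]=90
12. P0: store L2 := 2  bus=[BusRdX]  L2: P0=M P1=I  mem[L2]=80
13. P1: load  L2  bus=[BusRd]  L2: P0=O P1=S  mem[L2]=80
14. P0: store L6 := 52  bus=[BusRdX,Flush]  L6: P0=M P1=I  mem[L6]=39
15. P1: store L3 := 85  bus=[BusRdX,Flush]  L3: P0=I P1=M  mem[L3]=11
16. P1: store L1 := 45  bus=[-]  L1: P0=I P1=M  mem[L1]=70
17. P1: load  L0  bus=[BusRd]  L0: P0=O P1=S  mem[L0]=7
18. P1: load  L7  bus=[BusRd]  L7: P0=O P1=S  mem[L7]=4
19. P1: load  L2  bus=[-]  L2: P0=O P1=S  mem[L2]=80
20. P0: store L1 := 94  bus=[BusRdX,Flush]  L1: P0=M P1=I  mem[L1]=45
21. P1: load  L0  bus=[-]  L0: P0=O P1=S  mem[L0]=7
22. P0: store L0 := 44  bus=[BusUpgr]  L0: P0=M P1=I  mem[L0]=7
23. P0: load  L0  bus=[-]  L0: P0=M P1=I  mem[L0]=7
24. P1: load  L3  bus=[-]  L3: P0=I P1=M  mem[L3]=11
25. P0: store L5 := 53  bus=[BusRdX]  L5: P0=M P1=I  mem[L5]=0
26. P1: store L0 := 97  bus=[BusRdX,Flush]  L0: P0=I P1=M  mem[L0]=44
27. P1: load  L0  bus=[-]  L0: P0=I P1=M  mem[L0]=44
28. P0: store L4 := 80  bus=[BusRdX,Flush]  L4: P0=M P1=I  mem[L4]=52
29. P1: store L5 := 58  bus=[BusRdX,Flush]  L5: P0=I P1=M  mem[L5]=53

bus = none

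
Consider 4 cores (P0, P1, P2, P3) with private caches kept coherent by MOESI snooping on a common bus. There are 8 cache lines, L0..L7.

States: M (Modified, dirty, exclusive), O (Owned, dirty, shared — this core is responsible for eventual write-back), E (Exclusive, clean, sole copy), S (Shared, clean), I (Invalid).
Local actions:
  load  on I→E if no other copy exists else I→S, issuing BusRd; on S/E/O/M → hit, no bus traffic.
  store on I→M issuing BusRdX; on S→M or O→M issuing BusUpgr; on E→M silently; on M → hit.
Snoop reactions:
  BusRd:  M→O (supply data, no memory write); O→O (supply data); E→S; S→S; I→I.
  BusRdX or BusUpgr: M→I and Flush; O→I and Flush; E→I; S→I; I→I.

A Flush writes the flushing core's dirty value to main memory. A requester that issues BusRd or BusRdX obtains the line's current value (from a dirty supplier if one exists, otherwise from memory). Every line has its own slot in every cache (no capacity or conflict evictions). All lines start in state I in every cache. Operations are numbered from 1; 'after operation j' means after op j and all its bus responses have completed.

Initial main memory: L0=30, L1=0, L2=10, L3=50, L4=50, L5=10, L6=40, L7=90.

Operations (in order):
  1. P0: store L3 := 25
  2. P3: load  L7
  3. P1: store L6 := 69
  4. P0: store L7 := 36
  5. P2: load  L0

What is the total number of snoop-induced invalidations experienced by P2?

step 1: P0: store L3 := 25  ⟶  MIII  (L3)  txn=BusRdX  M[L3]=50
step 2: P3: load  L7  ⟶  IIIE  (L7)  txn=BusRd  M[L7]=90
step 3: P1: store L6 := 69  ⟶  IMII  (L6)  txn=BusRdX  M[L6]=40
step 4: P0: store L7 := 36  ⟶  MIII  (L7)  txn=BusRdX  M[L7]=90
step 5: P2: load  L0  ⟶  IIEI  (L0)  txn=BusRd  M[L0]=30

invalidations = 0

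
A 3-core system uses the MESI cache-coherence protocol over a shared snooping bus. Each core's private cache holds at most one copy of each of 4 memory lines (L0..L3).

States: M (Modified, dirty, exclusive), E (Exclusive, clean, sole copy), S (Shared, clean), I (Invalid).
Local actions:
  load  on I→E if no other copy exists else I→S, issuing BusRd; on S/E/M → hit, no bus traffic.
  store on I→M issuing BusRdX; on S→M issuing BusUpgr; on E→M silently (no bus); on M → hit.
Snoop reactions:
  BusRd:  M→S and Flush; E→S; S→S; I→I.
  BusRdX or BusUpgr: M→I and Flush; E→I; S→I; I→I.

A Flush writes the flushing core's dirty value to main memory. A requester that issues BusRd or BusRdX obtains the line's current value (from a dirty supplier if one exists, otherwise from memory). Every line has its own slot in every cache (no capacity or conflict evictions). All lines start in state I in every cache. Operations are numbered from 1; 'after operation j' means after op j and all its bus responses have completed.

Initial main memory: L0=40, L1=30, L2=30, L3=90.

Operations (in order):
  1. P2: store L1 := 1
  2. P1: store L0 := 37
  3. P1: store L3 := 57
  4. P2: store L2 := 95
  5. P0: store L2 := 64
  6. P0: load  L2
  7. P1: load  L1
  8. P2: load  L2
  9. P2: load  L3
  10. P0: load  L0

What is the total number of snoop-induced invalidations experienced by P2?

1. P2: store L1 := 1  bus=[BusRdX]  L1: P0=I P1=I P2=M  mem[L1]=30
2. P1: store L0 := 37  bus=[BusRdX]  L0: P0=I P1=M P2=I  mem[L0]=40
3. P1: store L3 := 57  bus=[BusRdX]  L3: P0=I P1=M P2=I  mem[L3]=90
4. P2: store L2 := 95  bus=[BusRdX]  L2: P0=I P1=I P2=M  mem[L2]=30
5. P0: store L2 := 64  bus=[BusRdX,Flush]  L2: P0=M P1=I P2=I  mem[L2]=95
6. P0: load  L2  bus=[-]  L2: P0=M P1=I P2=I  mem[L2]=95
7. P1: load  L1  bus=[BusRd,Flush]  L1: P0=I P1=S P2=S  mem[L1]=1
8. P2: load  L2  bus=[BusRd,Flush]  L2: P0=S P1=I P2=S  mem[L2]=64
9. P2: load  L3  bus=[BusRd,Flush]  L3: P0=I P1=S P2=S  mem[L3]=57
10. P0: load  L0  bus=[BusRd,Flush]  L0: P0=S P1=S P2=I  mem[L0]=37

invalidations = 1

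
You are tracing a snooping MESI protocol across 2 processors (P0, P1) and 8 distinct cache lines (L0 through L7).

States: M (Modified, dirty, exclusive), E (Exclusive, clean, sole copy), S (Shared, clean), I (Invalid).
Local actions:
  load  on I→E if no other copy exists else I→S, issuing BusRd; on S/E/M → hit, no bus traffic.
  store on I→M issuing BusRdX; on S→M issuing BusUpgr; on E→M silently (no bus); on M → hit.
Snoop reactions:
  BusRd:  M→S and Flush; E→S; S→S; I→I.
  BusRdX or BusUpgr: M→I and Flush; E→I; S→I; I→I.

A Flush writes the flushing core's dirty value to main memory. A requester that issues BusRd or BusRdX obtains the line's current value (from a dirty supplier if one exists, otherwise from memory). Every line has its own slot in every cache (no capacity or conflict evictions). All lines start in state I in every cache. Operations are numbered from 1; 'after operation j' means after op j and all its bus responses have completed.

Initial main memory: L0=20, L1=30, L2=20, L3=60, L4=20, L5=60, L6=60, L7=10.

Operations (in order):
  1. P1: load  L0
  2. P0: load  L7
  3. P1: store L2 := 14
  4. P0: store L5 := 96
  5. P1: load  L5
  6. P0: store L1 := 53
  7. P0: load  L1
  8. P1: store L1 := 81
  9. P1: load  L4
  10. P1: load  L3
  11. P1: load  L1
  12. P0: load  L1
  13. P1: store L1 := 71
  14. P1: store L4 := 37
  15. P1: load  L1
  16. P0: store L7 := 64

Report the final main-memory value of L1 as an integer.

memory[L1] = 81

1. P1: load  L0  bus=[BusRd]  L0: P0=I P1=E  mem[L0]=20
2. P0: load  L7  bus=[BusRd]  L7: P0=E P1=I  mem[L7]=10
3. P1: store L2 := 14  bus=[BusRdX]  L2: P0=I P1=M  mem[L2]=20
4. P0: store L5 := 96  bus=[BusRdX]  L5: P0=M P1=I  mem[L5]=60
5. P1: load  L5  bus=[BusRd,Flush]  L5: P0=S P1=S  mem[L5]=96
6. P0: store L1 := 53  bus=[BusRdX]  L1: P0=M P1=I  mem[L1]=30
7. P0: load  L1  bus=[-]  L1: P0=M P1=I  mem[L1]=30
8. P1: store L1 := 81  bus=[BusRdX,Flush]  L1: P0=I P1=M  mem[L1]=53
9. P1: load  L4  bus=[BusRd]  L4: P0=I P1=E  mem[L4]=20
10. P1: load  L3  bus=[BusRd]  L3: P0=I P1=E  mem[L3]=60
11. P1: load  L1  bus=[-]  L1: P0=I P1=M  mem[L1]=53
12. P0: load  L1  bus=[BusRd,Flush]  L1: P0=S P1=S  mem[L1]=81
13. P1: store L1 := 71  bus=[BusUpgr]  L1: P0=I P1=M  mem[L1]=81
14. P1: store L4 := 37  bus=[-]  L4: P0=I P1=M  mem[L4]=20
15. P1: load  L1  bus=[-]  L1: P0=I P1=M  mem[L1]=81
16. P0: store L7 := 64  bus=[-]  L7: P0=M P1=I  mem[L7]=10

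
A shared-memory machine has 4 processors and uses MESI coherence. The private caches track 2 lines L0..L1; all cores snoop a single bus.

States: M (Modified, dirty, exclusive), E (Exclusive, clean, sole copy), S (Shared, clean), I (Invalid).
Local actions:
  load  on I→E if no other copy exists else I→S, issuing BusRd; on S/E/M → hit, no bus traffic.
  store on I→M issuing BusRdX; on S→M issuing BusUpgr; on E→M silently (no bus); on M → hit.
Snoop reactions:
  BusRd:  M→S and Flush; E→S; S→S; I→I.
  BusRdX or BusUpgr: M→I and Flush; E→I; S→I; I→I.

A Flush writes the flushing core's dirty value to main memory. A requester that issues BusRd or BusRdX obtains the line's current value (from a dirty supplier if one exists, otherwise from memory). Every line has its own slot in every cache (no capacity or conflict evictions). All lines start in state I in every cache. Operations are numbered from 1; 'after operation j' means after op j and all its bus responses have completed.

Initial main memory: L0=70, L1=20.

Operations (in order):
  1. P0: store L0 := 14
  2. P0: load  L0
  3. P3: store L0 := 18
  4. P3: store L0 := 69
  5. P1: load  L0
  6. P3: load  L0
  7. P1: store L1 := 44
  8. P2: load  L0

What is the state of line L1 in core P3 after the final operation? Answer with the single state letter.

state = I

  op1 P0: store L0 := 14 → M/I/I/I on L0; bus BusRdX; mem=70
  op2 P0: load  L0 → M/I/I/I on L0; bus (none); mem=70
  op3 P3: store L0 := 18 → I/I/I/M on L0; bus BusRdX Flush; mem=14
  op4 P3: store L0 := 69 → I/I/I/M on L0; bus (none); mem=14
  op5 P1: load  L0 → I/S/I/S on L0; bus BusRd Flush; mem=69
  op6 P3: load  L0 → I/S/I/S on L0; bus (none); mem=69
  op7 P1: store L1 := 44 → I/M/I/I on L1; bus BusRdX; mem=20
  op8 P2: load  L0 → I/S/S/S on L0; bus BusRd; mem=69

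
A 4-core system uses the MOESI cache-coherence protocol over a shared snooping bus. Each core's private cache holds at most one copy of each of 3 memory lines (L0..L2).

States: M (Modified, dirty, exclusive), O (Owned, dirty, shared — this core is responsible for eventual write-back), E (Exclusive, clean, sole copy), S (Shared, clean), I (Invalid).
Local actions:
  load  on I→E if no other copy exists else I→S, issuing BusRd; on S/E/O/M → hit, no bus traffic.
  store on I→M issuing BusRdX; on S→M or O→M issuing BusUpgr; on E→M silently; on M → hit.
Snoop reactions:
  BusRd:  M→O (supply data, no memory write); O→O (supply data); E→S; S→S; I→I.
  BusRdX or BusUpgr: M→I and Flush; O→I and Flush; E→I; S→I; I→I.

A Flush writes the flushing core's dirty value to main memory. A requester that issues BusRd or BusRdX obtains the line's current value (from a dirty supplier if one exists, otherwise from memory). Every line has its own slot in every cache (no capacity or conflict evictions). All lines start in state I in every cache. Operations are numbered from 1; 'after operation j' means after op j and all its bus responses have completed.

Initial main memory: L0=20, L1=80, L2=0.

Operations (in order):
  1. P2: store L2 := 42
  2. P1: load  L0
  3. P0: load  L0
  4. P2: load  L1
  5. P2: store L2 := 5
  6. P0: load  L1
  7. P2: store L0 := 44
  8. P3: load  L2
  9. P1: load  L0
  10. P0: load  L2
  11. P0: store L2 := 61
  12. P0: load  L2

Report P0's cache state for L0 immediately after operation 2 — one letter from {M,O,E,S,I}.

[1] P2: store L2 := 42 | P0:I, P1:I, P2:M(42), P3:I | bus: BusRdX
[2] P1: load  L0 | P0:I, P1:E(20), P2:I, P3:I | bus: BusRd
[3] P0: load  L0 | P0:S(20), P1:S(20), P2:I, P3:I | bus: BusRd
[4] P2: load  L1 | P0:I, P1:I, P2:E(80), P3:I | bus: BusRd
[5] P2: store L2 := 5 | P0:I, P1:I, P2:M(5), P3:I | bus: none
[6] P0: load  L1 | P0:S(80), P1:I, P2:S(80), P3:I | bus: BusRd
[7] P2: store L0 := 44 | P0:I, P1:I, P2:M(44), P3:I | bus: BusRdX
[8] P3: load  L2 | P0:I, P1:I, P2:O(5), P3:S(5) | bus: BusRd
[9] P1: load  L0 | P0:I, P1:S(44), P2:O(44), P3:I | bus: BusRd
[10] P0: load  L2 | P0:S(5), P1:I, P2:O(5), P3:S(5) | bus: BusRd
[11] P0: store L2 := 61 | P0:M(61), P1:I, P2:I, P3:I | bus: BusUpgr,Flush
[12] P0: load  L2 | P0:M(61), P1:I, P2:I, P3:I | bus: none

state = I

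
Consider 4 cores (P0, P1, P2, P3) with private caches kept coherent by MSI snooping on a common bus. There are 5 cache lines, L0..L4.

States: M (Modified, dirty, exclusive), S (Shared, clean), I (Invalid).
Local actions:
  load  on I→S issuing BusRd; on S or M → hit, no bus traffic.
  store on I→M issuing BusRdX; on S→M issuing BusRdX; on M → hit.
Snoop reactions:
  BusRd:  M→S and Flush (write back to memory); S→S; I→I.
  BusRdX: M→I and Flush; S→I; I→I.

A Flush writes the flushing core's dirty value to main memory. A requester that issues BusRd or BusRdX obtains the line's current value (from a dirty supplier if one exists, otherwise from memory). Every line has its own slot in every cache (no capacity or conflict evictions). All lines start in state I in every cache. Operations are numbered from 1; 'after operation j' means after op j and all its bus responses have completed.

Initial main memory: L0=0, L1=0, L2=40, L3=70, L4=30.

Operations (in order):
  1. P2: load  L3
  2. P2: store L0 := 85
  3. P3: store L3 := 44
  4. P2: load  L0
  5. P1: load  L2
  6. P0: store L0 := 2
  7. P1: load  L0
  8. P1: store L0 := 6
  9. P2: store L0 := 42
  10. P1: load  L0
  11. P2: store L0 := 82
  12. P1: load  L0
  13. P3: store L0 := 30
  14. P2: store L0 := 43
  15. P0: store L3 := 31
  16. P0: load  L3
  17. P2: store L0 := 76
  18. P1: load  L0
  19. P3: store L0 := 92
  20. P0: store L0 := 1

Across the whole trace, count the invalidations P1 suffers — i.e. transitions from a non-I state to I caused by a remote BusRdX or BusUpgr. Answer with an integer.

invalidations = 4

1. P2: load  L3  bus=[BusRd]  L3: P0=I P1=I P2=S P3=I  mem[L3]=70
2. P2: store L0 := 85  bus=[BusRdX]  L0: P0=I P1=I P2=M P3=I  mem[L0]=0
3. P3: store L3 := 44  bus=[BusRdX]  L3: P0=I P1=I P2=I P3=M  mem[L3]=70
4. P2: load  L0  bus=[-]  L0: P0=I P1=I P2=M P3=I  mem[L0]=0
5. P1: load  L2  bus=[BusRd]  L2: P0=I P1=S P2=I P3=I  mem[L2]=40
6. P0: store L0 := 2  bus=[BusRdX,Flush]  L0: P0=M P1=I P2=I P3=I  mem[L0]=85
7. P1: load  L0  bus=[BusRd,Flush]  L0: P0=S P1=S P2=I P3=I  mem[L0]=2
8. P1: store L0 := 6  bus=[BusRdX]  L0: P0=I P1=M P2=I P3=I  mem[L0]=2
9. P2: store L0 := 42  bus=[BusRdX,Flush]  L0: P0=I P1=I P2=M P3=I  mem[L0]=6
10. P1: load  L0  bus=[BusRd,Flush]  L0: P0=I P1=S P2=S P3=I  mem[L0]=42
11. P2: store L0 := 82  bus=[BusRdX]  L0: P0=I P1=I P2=M P3=I  mem[L0]=42
12. P1: load  L0  bus=[BusRd,Flush]  L0: P0=I P1=S P2=S P3=I  mem[L0]=82
13. P3: store L0 := 30  bus=[BusRdX]  L0: P0=I P1=I P2=I P3=M  mem[L0]=82
14. P2: store L0 := 43  bus=[BusRdX,Flush]  L0: P0=I P1=I P2=M P3=I  mem[L0]=30
15. P0: store L3 := 31  bus=[BusRdX,Flush]  L3: P0=M P1=I P2=I P3=I  mem[L3]=44
16. P0: load  L3  bus=[-]  L3: P0=M P1=I P2=I P3=I  mem[L3]=44
17. P2: store L0 := 76  bus=[-]  L0: P0=I P1=I P2=M P3=I  mem[L0]=30
18. P1: load  L0  bus=[BusRd,Flush]  L0: P0=I P1=S P2=S P3=I  mem[L0]=76
19. P3: store L0 := 92  bus=[BusRdX]  L0: P0=I P1=I P2=I P3=M  mem[L0]=76
20. P0: store L0 := 1  bus=[BusRdX,Flush]  L0: P0=M P1=I P2=I P3=I  mem[L0]=92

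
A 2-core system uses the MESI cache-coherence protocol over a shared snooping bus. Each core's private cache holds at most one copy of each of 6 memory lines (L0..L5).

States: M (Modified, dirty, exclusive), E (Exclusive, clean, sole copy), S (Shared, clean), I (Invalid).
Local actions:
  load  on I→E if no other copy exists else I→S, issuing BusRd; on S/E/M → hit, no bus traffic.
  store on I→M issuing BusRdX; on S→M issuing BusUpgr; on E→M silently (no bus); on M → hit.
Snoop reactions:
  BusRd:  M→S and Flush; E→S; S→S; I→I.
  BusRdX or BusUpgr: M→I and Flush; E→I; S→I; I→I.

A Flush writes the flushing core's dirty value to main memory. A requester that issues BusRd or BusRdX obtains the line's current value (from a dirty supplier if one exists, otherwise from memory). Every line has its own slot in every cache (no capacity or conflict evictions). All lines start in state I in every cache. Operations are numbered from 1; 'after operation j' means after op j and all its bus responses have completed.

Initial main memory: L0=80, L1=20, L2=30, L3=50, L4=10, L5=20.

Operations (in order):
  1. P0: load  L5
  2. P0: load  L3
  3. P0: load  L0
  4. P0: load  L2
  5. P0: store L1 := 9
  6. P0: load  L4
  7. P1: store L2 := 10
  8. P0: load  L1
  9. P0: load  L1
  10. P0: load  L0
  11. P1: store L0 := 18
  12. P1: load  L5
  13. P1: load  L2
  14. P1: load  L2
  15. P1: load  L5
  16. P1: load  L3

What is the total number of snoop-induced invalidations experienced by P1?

1. P0: load  L5  bus=[BusRd]  L5: P0=E P1=I  mem[L5]=20
2. P0: load  L3  bus=[BusRd]  L3: P0=E P1=I  mem[L3]=50
3. P0: load  L0  bus=[BusRd]  L0: P0=E P1=I  mem[L0]=80
4. P0: load  L2  bus=[BusRd]  L2: P0=E P1=I  mem[L2]=30
5. P0: store L1 := 9  bus=[BusRdX]  L1: P0=M P1=I  mem[L1]=20
6. P0: load  L4  bus=[BusRd]  L4: P0=E P1=I  mem[L4]=10
7. P1: store L2 := 10  bus=[BusRdX]  L2: P0=I P1=M  mem[L2]=30
8. P0: load  L1  bus=[-]  L1: P0=M P1=I  mem[L1]=20
9. P0: load  L1  bus=[-]  L1: P0=M P1=I  mem[L1]=20
10. P0: load  L0  bus=[-]  L0: P0=E P1=I  mem[L0]=80
11. P1: store L0 := 18  bus=[BusRdX]  L0: P0=I P1=M  mem[L0]=80
12. P1: load  L5  bus=[BusRd]  L5: P0=S P1=S  mem[L5]=20
13. P1: load  L2  bus=[-]  L2: P0=I P1=M  mem[L2]=30
14. P1: load  L2  bus=[-]  L2: P0=I P1=M  mem[L2]=30
15. P1: load  L5  bus=[-]  L5: P0=S P1=S  mem[L5]=20
16. P1: load  L3  bus=[BusRd]  L3: P0=S P1=S  mem[L3]=50

invalidations = 0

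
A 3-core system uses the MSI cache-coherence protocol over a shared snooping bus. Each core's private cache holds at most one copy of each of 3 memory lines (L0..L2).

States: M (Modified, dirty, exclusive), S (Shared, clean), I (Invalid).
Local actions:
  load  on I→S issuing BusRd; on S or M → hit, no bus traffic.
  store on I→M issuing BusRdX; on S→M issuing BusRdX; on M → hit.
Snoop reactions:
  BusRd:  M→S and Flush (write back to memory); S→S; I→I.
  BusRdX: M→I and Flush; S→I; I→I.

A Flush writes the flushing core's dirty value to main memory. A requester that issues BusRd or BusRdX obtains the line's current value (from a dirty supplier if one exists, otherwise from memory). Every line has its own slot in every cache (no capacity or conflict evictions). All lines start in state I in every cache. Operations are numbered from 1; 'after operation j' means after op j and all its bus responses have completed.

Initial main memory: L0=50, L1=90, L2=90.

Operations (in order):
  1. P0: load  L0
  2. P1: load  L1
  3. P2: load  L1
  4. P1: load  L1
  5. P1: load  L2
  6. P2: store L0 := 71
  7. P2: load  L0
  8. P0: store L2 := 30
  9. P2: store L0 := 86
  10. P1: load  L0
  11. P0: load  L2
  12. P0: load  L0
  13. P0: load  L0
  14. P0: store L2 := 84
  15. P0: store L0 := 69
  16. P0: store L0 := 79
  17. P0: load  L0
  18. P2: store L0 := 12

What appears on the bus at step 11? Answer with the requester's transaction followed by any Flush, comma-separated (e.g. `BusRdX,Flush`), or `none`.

1. P0: load  L0  bus=[BusRd]  L0: P0=S P1=I P2=I  mem[L0]=50
2. P1: load  L1  bus=[BusRd]  L1: P0=I P1=S P2=I  mem[L1]=90
3. P2: load  L1  bus=[BusRd]  L1: P0=I P1=S P2=S  mem[L1]=90
4. P1: load  L1  bus=[-]  L1: P0=I P1=S P2=S  mem[L1]=90
5. P1: load  L2  bus=[BusRd]  L2: P0=I P1=S P2=I  mem[L2]=90
6. P2: store L0 := 71  bus=[BusRdX]  L0: P0=I P1=I P2=M  mem[L0]=50
7. P2: load  L0  bus=[-]  L0: P0=I P1=I P2=M  mem[L0]=50
8. P0: store L2 := 30  bus=[BusRdX]  L2: P0=M P1=I P2=I  mem[L2]=90
9. P2: store L0 := 86  bus=[-]  L0: P0=I P1=I P2=M  mem[L0]=50
10. P1: load  L0  bus=[BusRd,Flush]  L0: P0=I P1=S P2=S  mem[L0]=86
11. P0: load  L2  bus=[-]  L2: P0=M P1=I P2=I  mem[L2]=90
12. P0: load  L0  bus=[BusRd]  L0: P0=S P1=S P2=S  mem[L0]=86
13. P0: load  L0  bus=[-]  L0: P0=S P1=S P2=S  mem[L0]=86
14. P0: store L2 := 84  bus=[-]  L2: P0=M P1=I P2=I  mem[L2]=90
15. P0: store L0 := 69  bus=[BusRdX]  L0: P0=M P1=I P2=I  mem[L0]=86
16. P0: store L0 := 79  bus=[-]  L0: P0=M P1=I P2=I  mem[L0]=86
17. P0: load  L0  bus=[-]  L0: P0=M P1=I P2=I  mem[L0]=86
18. P2: store L0 := 12  bus=[BusRdX,Flush]  L0: P0=I P1=I P2=M  mem[L0]=79

bus = none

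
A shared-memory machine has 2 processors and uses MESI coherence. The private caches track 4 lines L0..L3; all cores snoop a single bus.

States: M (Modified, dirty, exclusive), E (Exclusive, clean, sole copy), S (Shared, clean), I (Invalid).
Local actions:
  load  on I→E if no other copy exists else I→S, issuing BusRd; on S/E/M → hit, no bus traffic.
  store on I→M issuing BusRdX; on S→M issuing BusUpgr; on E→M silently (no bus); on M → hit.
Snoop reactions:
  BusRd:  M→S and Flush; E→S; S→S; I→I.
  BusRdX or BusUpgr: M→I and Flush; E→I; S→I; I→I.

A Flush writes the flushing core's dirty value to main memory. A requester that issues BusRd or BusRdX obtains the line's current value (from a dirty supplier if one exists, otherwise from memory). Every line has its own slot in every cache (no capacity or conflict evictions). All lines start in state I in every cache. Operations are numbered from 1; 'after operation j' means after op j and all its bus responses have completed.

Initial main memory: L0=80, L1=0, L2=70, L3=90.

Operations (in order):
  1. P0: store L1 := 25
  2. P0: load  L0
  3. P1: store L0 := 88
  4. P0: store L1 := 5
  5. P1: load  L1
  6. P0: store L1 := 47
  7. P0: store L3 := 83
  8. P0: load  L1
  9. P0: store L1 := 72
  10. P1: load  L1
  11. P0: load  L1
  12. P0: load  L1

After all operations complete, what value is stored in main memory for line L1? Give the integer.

1. P0: store L1 := 25  bus=[BusRdX]  L1: P0=M P1=I  mem[L1]=0
2. P0: load  L0  bus=[BusRd]  L0: P0=E P1=I  mem[L0]=80
3. P1: store L0 := 88  bus=[BusRdX]  L0: P0=I P1=M  mem[L0]=80
4. P0: store L1 := 5  bus=[-]  L1: P0=M P1=I  mem[L1]=0
5. P1: load  L1  bus=[BusRd,Flush]  L1: P0=S P1=S  mem[L1]=5
6. P0: store L1 := 47  bus=[BusUpgr]  L1: P0=M P1=I  mem[L1]=5
7. P0: store L3 := 83  bus=[BusRdX]  L3: P0=M P1=I  mem[L3]=90
8. P0: load  L1  bus=[-]  L1: P0=M P1=I  mem[L1]=5
9. P0: store L1 := 72  bus=[-]  L1: P0=M P1=I  mem[L1]=5
10. P1: load  L1  bus=[BusRd,Flush]  L1: P0=S P1=S  mem[L1]=72
11. P0: load  L1  bus=[-]  L1: P0=S P1=S  mem[L1]=72
12. P0: load  L1  bus=[-]  L1: P0=S P1=S  mem[L1]=72

memory[L1] = 72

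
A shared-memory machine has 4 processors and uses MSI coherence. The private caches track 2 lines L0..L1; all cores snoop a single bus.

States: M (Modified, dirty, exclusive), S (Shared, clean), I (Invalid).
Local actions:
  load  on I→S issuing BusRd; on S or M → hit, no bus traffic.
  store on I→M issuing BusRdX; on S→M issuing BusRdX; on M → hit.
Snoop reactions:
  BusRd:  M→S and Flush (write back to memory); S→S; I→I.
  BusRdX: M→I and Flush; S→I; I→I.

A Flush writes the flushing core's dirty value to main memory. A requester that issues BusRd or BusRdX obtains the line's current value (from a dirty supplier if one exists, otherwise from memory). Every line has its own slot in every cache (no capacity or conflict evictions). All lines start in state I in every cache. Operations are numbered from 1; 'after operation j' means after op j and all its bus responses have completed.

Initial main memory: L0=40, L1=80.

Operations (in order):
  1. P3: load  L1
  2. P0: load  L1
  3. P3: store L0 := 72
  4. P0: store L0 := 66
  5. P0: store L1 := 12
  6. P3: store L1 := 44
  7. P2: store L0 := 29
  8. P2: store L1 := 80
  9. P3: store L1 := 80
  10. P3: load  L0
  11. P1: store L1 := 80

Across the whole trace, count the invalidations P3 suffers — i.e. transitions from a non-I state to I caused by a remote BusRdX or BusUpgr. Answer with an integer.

invalidations = 4

step 1: P3: load  L1  ⟶  IIIS  (L1)  txn=BusRd  M[L1]=80
step 2: P0: load  L1  ⟶  SIIS  (L1)  txn=BusRd  M[L1]=80
step 3: P3: store L0 := 72  ⟶  IIIM  (L0)  txn=BusRdX  M[L0]=40
step 4: P0: store L0 := 66  ⟶  MIII  (L0)  txn=BusRdX+Flush  M[L0]=72
step 5: P0: store L1 := 12  ⟶  MIII  (L1)  txn=BusRdX  M[L1]=80
step 6: P3: store L1 := 44  ⟶  IIIM  (L1)  txn=BusRdX+Flush  M[L1]=12
step 7: P2: store L0 := 29  ⟶  IIMI  (L0)  txn=BusRdX+Flush  M[L0]=66
step 8: P2: store L1 := 80  ⟶  IIMI  (L1)  txn=BusRdX+Flush  M[L1]=44
step 9: P3: store L1 := 80  ⟶  IIIM  (L1)  txn=BusRdX+Flush  M[L1]=80
step 10: P3: load  L0  ⟶  IISS  (L0)  txn=BusRd+Flush  M[L0]=29
step 11: P1: store L1 := 80  ⟶  IMII  (L1)  txn=BusRdX+Flush  M[L1]=80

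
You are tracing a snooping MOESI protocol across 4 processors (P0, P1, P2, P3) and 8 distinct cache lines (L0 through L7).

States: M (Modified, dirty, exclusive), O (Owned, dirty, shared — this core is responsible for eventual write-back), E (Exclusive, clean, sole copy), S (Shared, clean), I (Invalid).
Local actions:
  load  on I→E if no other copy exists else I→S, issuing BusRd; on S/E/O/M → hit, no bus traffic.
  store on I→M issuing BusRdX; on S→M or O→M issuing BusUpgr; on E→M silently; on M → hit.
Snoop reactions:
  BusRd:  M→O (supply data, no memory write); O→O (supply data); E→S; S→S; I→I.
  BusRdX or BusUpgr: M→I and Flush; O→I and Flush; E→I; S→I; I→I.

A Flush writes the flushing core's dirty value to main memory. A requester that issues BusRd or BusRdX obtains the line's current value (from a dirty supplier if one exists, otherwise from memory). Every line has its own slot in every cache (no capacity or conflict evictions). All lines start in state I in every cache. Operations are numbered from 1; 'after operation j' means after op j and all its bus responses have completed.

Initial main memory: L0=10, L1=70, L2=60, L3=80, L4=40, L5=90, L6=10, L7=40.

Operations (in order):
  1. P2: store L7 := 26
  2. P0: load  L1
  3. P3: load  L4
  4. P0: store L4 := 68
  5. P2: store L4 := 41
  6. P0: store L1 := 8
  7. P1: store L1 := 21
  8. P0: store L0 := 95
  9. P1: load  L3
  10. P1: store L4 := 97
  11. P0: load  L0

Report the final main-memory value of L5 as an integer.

memory[L5] = 90

step 1: P2: store L7 := 26  ⟶  IIMI  (L7)  txn=BusRdX  M[L7]=40
step 2: P0: load  L1  ⟶  EIII  (L1)  txn=BusRd  M[L1]=70
step 3: P3: load  L4  ⟶  IIIE  (L4)  txn=BusRd  M[L4]=40
step 4: P0: store L4 := 68  ⟶  MIII  (L4)  txn=BusRdX  M[L4]=40
step 5: P2: store L4 := 41  ⟶  IIMI  (L4)  txn=BusRdX+Flush  M[L4]=68
step 6: P0: store L1 := 8  ⟶  MIII  (L1)  txn=∅  M[L1]=70
step 7: P1: store L1 := 21  ⟶  IMII  (L1)  txn=BusRdX+Flush  M[L1]=8
step 8: P0: store L0 := 95  ⟶  MIII  (L0)  txn=BusRdX  M[L0]=10
step 9: P1: load  L3  ⟶  IEII  (L3)  txn=BusRd  M[L3]=80
step 10: P1: store L4 := 97  ⟶  IMII  (L4)  txn=BusRdX+Flush  M[L4]=41
step 11: P0: load  L0  ⟶  MIII  (L0)  txn=∅  M[L0]=10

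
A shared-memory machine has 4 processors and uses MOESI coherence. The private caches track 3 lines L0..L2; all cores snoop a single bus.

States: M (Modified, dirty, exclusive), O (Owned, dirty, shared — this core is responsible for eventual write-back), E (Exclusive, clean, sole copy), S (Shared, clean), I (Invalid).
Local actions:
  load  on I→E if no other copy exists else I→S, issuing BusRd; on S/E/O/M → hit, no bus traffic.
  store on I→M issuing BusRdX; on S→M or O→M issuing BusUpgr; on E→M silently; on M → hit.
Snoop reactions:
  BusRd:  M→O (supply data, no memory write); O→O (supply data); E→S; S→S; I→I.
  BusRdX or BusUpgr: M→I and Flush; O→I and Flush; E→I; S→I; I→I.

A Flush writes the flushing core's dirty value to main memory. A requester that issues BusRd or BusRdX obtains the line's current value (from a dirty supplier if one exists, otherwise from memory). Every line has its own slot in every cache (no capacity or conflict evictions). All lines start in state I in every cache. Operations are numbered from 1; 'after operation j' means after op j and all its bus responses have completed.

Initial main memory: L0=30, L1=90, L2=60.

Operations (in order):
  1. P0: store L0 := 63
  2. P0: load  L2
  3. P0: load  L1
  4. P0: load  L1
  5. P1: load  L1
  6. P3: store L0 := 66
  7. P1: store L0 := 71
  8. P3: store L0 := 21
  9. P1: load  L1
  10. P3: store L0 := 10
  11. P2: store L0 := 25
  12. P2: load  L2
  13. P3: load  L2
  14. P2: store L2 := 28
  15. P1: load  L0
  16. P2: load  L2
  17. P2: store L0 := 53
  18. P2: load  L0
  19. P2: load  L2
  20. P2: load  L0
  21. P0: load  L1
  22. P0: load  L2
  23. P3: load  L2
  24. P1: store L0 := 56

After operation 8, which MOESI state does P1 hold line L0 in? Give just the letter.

state = I

step 1: P0: store L0 := 63  ⟶  MIII  (L0)  txn=BusRdX  M[L0]=30
step 2: P0: load  L2  ⟶  EIII  (L2)  txn=BusRd  M[L2]=60
step 3: P0: load  L1  ⟶  EIII  (L1)  txn=BusRd  M[L1]=90
step 4: P0: load  L1  ⟶  EIII  (L1)  txn=∅  M[L1]=90
step 5: P1: load  L1  ⟶  SSII  (L1)  txn=BusRd  M[L1]=90
step 6: P3: store L0 := 66  ⟶  IIIM  (L0)  txn=BusRdX+Flush  M[L0]=63
step 7: P1: store L0 := 71  ⟶  IMII  (L0)  txn=BusRdX+Flush  M[L0]=66
step 8: P3: store L0 := 21  ⟶  IIIM  (L0)  txn=BusRdX+Flush  M[L0]=71
step 9: P1: load  L1  ⟶  SSII  (L1)  txn=∅  M[L1]=90
step 10: P3: store L0 := 10  ⟶  IIIM  (L0)  txn=∅  M[L0]=71
step 11: P2: store L0 := 25  ⟶  IIMI  (L0)  txn=BusRdX+Flush  M[L0]=10
step 12: P2: load  L2  ⟶  SISI  (L2)  txn=BusRd  M[L2]=60
step 13: P3: load  L2  ⟶  SISS  (L2)  txn=BusRd  M[L2]=60
step 14: P2: store L2 := 28  ⟶  IIMI  (L2)  txn=BusUpgr  M[L2]=60
step 15: P1: load  L0  ⟶  ISOI  (L0)  txn=BusRd  M[L0]=10
step 16: P2: load  L2  ⟶  IIMI  (L2)  txn=∅  M[L2]=60
step 17: P2: store L0 := 53  ⟶  IIMI  (L0)  txn=BusUpgr  M[L0]=10
step 18: P2: load  L0  ⟶  IIMI  (L0)  txn=∅  M[L0]=10
step 19: P2: load  L2  ⟶  IIMI  (L2)  txn=∅  M[L2]=60
step 20: P2: load  L0  ⟶  IIMI  (L0)  txn=∅  M[L0]=10
step 21: P0: load  L1  ⟶  SSII  (L1)  txn=∅  M[L1]=90
step 22: P0: load  L2  ⟶  SIOI  (L2)  txn=BusRd  M[L2]=60
step 23: P3: load  L2  ⟶  SIOS  (L2)  txn=BusRd  M[L2]=60
step 24: P1: store L0 := 56  ⟶  IMII  (L0)  txn=BusRdX+Flush  M[L0]=53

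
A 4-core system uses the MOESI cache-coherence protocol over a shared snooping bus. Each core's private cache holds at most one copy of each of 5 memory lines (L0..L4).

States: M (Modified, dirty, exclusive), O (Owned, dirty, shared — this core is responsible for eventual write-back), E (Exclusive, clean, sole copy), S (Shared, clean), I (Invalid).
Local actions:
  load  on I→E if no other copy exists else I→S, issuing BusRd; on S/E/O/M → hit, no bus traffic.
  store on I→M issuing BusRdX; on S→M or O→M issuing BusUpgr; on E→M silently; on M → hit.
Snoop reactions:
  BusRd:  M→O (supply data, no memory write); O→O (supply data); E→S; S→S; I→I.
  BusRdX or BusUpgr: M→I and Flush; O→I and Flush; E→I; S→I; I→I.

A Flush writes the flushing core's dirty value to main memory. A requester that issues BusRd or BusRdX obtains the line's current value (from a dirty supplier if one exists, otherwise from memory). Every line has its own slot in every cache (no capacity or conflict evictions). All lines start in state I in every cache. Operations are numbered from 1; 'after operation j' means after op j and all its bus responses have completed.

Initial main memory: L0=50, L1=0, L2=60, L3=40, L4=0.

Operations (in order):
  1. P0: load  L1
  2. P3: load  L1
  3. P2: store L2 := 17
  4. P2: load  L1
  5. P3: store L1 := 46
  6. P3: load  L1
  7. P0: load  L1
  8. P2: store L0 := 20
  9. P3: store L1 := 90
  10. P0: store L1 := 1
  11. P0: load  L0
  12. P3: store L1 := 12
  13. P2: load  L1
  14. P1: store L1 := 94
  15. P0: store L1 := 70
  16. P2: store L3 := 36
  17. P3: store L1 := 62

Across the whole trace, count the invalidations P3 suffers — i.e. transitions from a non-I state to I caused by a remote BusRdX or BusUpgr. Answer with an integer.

  op1 P0: load  L1 → E/I/I/I on L1; bus BusRd; mem=0
  op2 P3: load  L1 → S/I/I/S on L1; bus BusRd; mem=0
  op3 P2: store L2 := 17 → I/I/M/I on L2; bus BusRdX; mem=60
  op4 P2: load  L1 → S/I/S/S on L1; bus BusRd; mem=0
  op5 P3: store L1 := 46 → I/I/I/M on L1; bus BusUpgr; mem=0
  op6 P3: load  L1 → I/I/I/M on L1; bus (none); mem=0
  op7 P0: load  L1 → S/I/I/O on L1; bus BusRd; mem=0
  op8 P2: store L0 := 20 → I/I/M/I on L0; bus BusRdX; mem=50
  op9 P3: store L1 := 90 → I/I/I/M on L1; bus BusUpgr; mem=0
  op10 P0: store L1 := 1 → M/I/I/I on L1; bus BusRdX Flush; mem=90
  op11 P0: load  L0 → S/I/O/I on L0; bus BusRd; mem=50
  op12 P3: store L1 := 12 → I/I/I/M on L1; bus BusRdX Flush; mem=1
  op13 P2: load  L1 → I/I/S/O on L1; bus BusRd; mem=1
  op14 P1: store L1 := 94 → I/M/I/I on L1; bus BusRdX Flush; mem=12
  op15 P0: store L1 := 70 → M/I/I/I on L1; bus BusRdX Flush; mem=94
  op16 P2: store L3 := 36 → I/I/M/I on L3; bus BusRdX; mem=40
  op17 P3: store L1 := 62 → I/I/I/M on L1; bus BusRdX Flush; mem=70

invalidations = 2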